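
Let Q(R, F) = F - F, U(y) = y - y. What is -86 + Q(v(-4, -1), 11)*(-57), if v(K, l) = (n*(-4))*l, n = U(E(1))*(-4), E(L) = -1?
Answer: -86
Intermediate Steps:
U(y) = 0
n = 0 (n = 0*(-4) = 0)
v(K, l) = 0 (v(K, l) = (0*(-4))*l = 0*l = 0)
Q(R, F) = 0
-86 + Q(v(-4, -1), 11)*(-57) = -86 + 0*(-57) = -86 + 0 = -86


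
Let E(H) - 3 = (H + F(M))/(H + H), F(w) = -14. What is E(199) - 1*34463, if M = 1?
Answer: -13714895/398 ≈ -34460.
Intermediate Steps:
E(H) = 3 + (-14 + H)/(2*H) (E(H) = 3 + (H - 14)/(H + H) = 3 + (-14 + H)/((2*H)) = 3 + (-14 + H)*(1/(2*H)) = 3 + (-14 + H)/(2*H))
E(199) - 1*34463 = (7/2 - 7/199) - 1*34463 = (7/2 - 7*1/199) - 34463 = (7/2 - 7/199) - 34463 = 1379/398 - 34463 = -13714895/398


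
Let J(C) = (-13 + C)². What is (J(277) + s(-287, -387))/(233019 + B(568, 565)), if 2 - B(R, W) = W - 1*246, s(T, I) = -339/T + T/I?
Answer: 3870639293/12922989219 ≈ 0.29952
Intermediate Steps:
B(R, W) = 248 - W (B(R, W) = 2 - (W - 1*246) = 2 - (W - 246) = 2 - (-246 + W) = 2 + (246 - W) = 248 - W)
(J(277) + s(-287, -387))/(233019 + B(568, 565)) = ((-13 + 277)² + (-339/(-287) - 287/(-387)))/(233019 + (248 - 1*565)) = (264² + (-339*(-1/287) - 287*(-1/387)))/(233019 + (248 - 565)) = (69696 + (339/287 + 287/387))/(233019 - 317) = (69696 + 213562/111069)/232702 = (7741278586/111069)*(1/232702) = 3870639293/12922989219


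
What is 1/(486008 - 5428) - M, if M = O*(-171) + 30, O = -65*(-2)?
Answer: 10668876001/480580 ≈ 22200.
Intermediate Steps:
O = 130
M = -22200 (M = 130*(-171) + 30 = -22230 + 30 = -22200)
1/(486008 - 5428) - M = 1/(486008 - 5428) - 1*(-22200) = 1/480580 + 22200 = 10668876001/480580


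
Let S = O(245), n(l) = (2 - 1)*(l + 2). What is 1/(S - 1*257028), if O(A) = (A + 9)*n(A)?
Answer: -1/194290 ≈ -5.1469e-6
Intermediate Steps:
n(l) = 2 + l (n(l) = 1*(2 + l) = 2 + l)
O(A) = (2 + A)*(9 + A) (O(A) = (A + 9)*(2 + A) = (9 + A)*(2 + A) = (2 + A)*(9 + A))
S = 62738 (S = (2 + 245)*(9 + 245) = 247*254 = 62738)
1/(S - 1*257028) = 1/(62738 - 1*257028) = 1/(62738 - 257028) = 1/(-194290) = -1/194290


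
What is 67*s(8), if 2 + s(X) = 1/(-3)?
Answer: -469/3 ≈ -156.33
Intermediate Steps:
s(X) = -7/3 (s(X) = -2 + 1/(-3) = -2 - ⅓ = -7/3)
67*s(8) = 67*(-7/3) = -469/3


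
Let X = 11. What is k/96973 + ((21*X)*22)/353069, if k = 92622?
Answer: 33194773704/34238160137 ≈ 0.96953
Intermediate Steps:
k/96973 + ((21*X)*22)/353069 = 92622/96973 + ((21*11)*22)/353069 = 92622*(1/96973) + (231*22)*(1/353069) = 92622/96973 + 5082*(1/353069) = 92622/96973 + 5082/353069 = 33194773704/34238160137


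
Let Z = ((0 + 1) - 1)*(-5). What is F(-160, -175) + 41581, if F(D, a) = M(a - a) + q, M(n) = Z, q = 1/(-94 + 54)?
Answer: 1663239/40 ≈ 41581.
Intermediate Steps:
q = -1/40 (q = 1/(-40) = -1/40 ≈ -0.025000)
Z = 0 (Z = (1 - 1)*(-5) = 0*(-5) = 0)
M(n) = 0
F(D, a) = -1/40 (F(D, a) = 0 - 1/40 = -1/40)
F(-160, -175) + 41581 = -1/40 + 41581 = 1663239/40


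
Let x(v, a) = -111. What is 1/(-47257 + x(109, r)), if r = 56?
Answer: -1/47368 ≈ -2.1111e-5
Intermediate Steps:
1/(-47257 + x(109, r)) = 1/(-47257 - 111) = 1/(-47368) = -1/47368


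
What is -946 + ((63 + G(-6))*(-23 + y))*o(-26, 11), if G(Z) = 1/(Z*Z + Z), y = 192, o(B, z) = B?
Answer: -4168717/15 ≈ -2.7791e+5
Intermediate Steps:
G(Z) = 1/(Z + Z²) (G(Z) = 1/(Z² + Z) = 1/(Z + Z²))
-946 + ((63 + G(-6))*(-23 + y))*o(-26, 11) = -946 + ((63 + 1/((-6)*(1 - 6)))*(-23 + 192))*(-26) = -946 + ((63 - ⅙/(-5))*169)*(-26) = -946 + ((63 - ⅙*(-⅕))*169)*(-26) = -946 + ((63 + 1/30)*169)*(-26) = -946 + ((1891/30)*169)*(-26) = -946 + (319579/30)*(-26) = -946 - 4154527/15 = -4168717/15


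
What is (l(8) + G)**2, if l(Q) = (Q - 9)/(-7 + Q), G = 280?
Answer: 77841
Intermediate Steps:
l(Q) = (-9 + Q)/(-7 + Q)
(l(8) + G)**2 = ((-9 + 8)/(-7 + 8) + 280)**2 = (-1/1 + 280)**2 = (1*(-1) + 280)**2 = (-1 + 280)**2 = 279**2 = 77841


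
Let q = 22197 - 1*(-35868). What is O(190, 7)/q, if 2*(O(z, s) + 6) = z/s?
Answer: 53/406455 ≈ 0.00013040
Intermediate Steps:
O(z, s) = -6 + z/(2*s) (O(z, s) = -6 + (z/s)/2 = -6 + z/(2*s))
q = 58065 (q = 22197 + 35868 = 58065)
O(190, 7)/q = (-6 + (½)*190/7)/58065 = (-6 + (½)*190*(⅐))*(1/58065) = (-6 + 95/7)*(1/58065) = (53/7)*(1/58065) = 53/406455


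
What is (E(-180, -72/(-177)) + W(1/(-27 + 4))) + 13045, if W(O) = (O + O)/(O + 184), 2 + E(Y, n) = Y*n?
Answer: 3237633009/249629 ≈ 12970.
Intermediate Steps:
E(Y, n) = -2 + Y*n
W(O) = 2*O/(184 + O) (W(O) = (2*O)/(184 + O) = 2*O/(184 + O))
(E(-180, -72/(-177)) + W(1/(-27 + 4))) + 13045 = ((-2 - (-12960)/(-177)) + 2/((-27 + 4)*(184 + 1/(-27 + 4)))) + 13045 = ((-2 - (-12960)*(-1)/177) + 2/(-23*(184 + 1/(-23)))) + 13045 = ((-2 - 180*24/59) + 2*(-1/23)/(184 - 1/23)) + 13045 = ((-2 - 4320/59) + 2*(-1/23)/(4231/23)) + 13045 = (-4438/59 + 2*(-1/23)*(23/4231)) + 13045 = (-4438/59 - 2/4231) + 13045 = -18777296/249629 + 13045 = 3237633009/249629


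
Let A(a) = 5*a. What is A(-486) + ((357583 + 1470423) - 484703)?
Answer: 1340873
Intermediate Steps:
A(-486) + ((357583 + 1470423) - 484703) = 5*(-486) + ((357583 + 1470423) - 484703) = -2430 + (1828006 - 484703) = -2430 + 1343303 = 1340873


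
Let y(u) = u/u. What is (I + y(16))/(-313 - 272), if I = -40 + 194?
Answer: -31/117 ≈ -0.26496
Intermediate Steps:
y(u) = 1
I = 154
(I + y(16))/(-313 - 272) = (154 + 1)/(-313 - 272) = 155/(-585) = 155*(-1/585) = -31/117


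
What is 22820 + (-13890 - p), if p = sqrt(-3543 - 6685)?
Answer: 8930 - 2*I*sqrt(2557) ≈ 8930.0 - 101.13*I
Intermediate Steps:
p = 2*I*sqrt(2557) (p = sqrt(-10228) = 2*I*sqrt(2557) ≈ 101.13*I)
22820 + (-13890 - p) = 22820 + (-13890 - 2*I*sqrt(2557)) = 8930 - 2*I*sqrt(2557)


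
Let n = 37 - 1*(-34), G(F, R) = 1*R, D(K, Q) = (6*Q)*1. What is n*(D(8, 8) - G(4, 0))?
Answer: 3408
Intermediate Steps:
D(K, Q) = 6*Q
G(F, R) = R
n = 71 (n = 37 + 34 = 71)
n*(D(8, 8) - G(4, 0)) = 71*(6*8 - 1*0) = 71*(48 + 0) = 71*48 = 3408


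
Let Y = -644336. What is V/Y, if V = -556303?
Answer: 50573/58576 ≈ 0.86337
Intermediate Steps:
V/Y = -556303/(-644336) = -556303*(-1/644336) = 50573/58576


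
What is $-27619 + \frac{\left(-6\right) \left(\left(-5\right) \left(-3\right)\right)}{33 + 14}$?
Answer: $- \frac{1298183}{47} \approx -27621.0$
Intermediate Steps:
$-27619 + \frac{\left(-6\right) \left(\left(-5\right) \left(-3\right)\right)}{33 + 14} = -27619 + \frac{\left(-6\right) 15}{47} = -27619 - \frac{90}{47} = - \frac{1298183}{47}$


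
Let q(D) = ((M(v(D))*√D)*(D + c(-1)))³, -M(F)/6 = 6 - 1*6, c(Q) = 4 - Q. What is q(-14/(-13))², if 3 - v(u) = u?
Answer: 0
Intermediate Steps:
v(u) = 3 - u
M(F) = 0 (M(F) = -6*(6 - 1*6) = -6*(6 - 6) = -6*0 = 0)
q(D) = 0 (q(D) = ((0*√D)*(D + (4 - 1*(-1))))³ = (0*(D + (4 + 1)))³ = (0*(D + 5))³ = (0*(5 + D))³ = 0³ = 0)
q(-14/(-13))² = 0² = 0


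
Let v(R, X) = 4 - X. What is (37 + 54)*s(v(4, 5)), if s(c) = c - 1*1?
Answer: -182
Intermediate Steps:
s(c) = -1 + c (s(c) = c - 1 = -1 + c)
(37 + 54)*s(v(4, 5)) = (37 + 54)*(-1 + (4 - 1*5)) = 91*(-1 + (4 - 5)) = 91*(-1 - 1) = 91*(-2) = -182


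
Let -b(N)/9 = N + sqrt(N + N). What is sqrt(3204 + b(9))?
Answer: 3*sqrt(347 - 3*sqrt(2)) ≈ 55.541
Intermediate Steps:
b(N) = -9*N - 9*sqrt(2)*sqrt(N) (b(N) = -9*(N + sqrt(N + N)) = -9*(N + sqrt(2*N)) = -9*(N + sqrt(2)*sqrt(N)) = -9*N - 9*sqrt(2)*sqrt(N))
sqrt(3204 + b(9)) = sqrt(3204 + (-9*9 - 9*sqrt(2)*sqrt(9))) = sqrt(3204 + (-81 - 9*sqrt(2)*3)) = sqrt(3204 + (-81 - 27*sqrt(2))) = sqrt(3123 - 27*sqrt(2))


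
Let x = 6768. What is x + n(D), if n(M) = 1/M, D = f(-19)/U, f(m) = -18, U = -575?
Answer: 122399/18 ≈ 6799.9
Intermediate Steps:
D = 18/575 (D = -18/(-575) = -18*(-1/575) = 18/575 ≈ 0.031304)
x + n(D) = 6768 + 1/(18/575) = 6768 + 575/18 = 122399/18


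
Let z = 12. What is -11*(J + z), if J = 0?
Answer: -132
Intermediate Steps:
-11*(J + z) = -11*(0 + 12) = -11*12 = -132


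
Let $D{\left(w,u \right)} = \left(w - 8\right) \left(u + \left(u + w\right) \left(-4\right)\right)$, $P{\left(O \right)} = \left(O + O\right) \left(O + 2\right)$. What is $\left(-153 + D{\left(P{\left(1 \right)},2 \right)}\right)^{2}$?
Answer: $8649$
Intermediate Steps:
$P{\left(O \right)} = 2 O \left(2 + O\right)$
$D{\left(w,u \right)} = \left(-8 + w\right) \left(- 4 w - 3 u\right)$ ($D{\left(w,u \right)} = \left(-8 + w\right) \left(u - \left(4 u + 4 w\right)\right) = \left(-8 + w\right) \left(- 4 w - 3 u\right)$)
$\left(-153 + D{\left(P{\left(1 \right)},2 \right)}\right)^{2} = \left(-153 + \left(- 4 \left(2 \cdot 1 \left(2 + 1\right)\right)^{2} + 24 \cdot 2 + 32 \cdot 2 \cdot 1 \left(2 + 1\right) - 6 \cdot 2 \cdot 1 \left(2 + 1\right)\right)\right)^{2} = \left(-153 + \left(- 4 \left(2 \cdot 1 \cdot 3\right)^{2} + 48 + 32 \cdot 2 \cdot 1 \cdot 3 - 6 \cdot 2 \cdot 1 \cdot 3\right)\right)^{2} = \left(-153 + \left(- 4 \cdot 6^{2} + 48 + 32 \cdot 6 - 6 \cdot 6\right)\right)^{2} = \left(-153 + \left(\left(-4\right) 36 + 48 + 192 - 36\right)\right)^{2} = \left(-153 + \left(-144 + 48 + 192 - 36\right)\right)^{2} = \left(-153 + 60\right)^{2} = \left(-93\right)^{2} = 8649$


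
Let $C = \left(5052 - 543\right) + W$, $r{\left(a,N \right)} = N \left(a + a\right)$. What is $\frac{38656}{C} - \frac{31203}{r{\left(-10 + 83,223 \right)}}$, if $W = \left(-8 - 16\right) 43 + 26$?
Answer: $\frac{1149257939}{114050674} \approx 10.077$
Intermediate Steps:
$W = -1006$ ($W = \left(-8 - 16\right) 43 + 26 = \left(-24\right) 43 + 26 = -1032 + 26 = -1006$)
$r{\left(a,N \right)} = 2 N a$ ($r{\left(a,N \right)} = N 2 a = 2 N a$)
$C = 3503$ ($C = \left(5052 - 543\right) - 1006 = 4509 - 1006 = 3503$)
$\frac{38656}{C} - \frac{31203}{r{\left(-10 + 83,223 \right)}} = \frac{38656}{3503} - \frac{31203}{2 \cdot 223 \left(-10 + 83\right)} = 38656 \cdot \frac{1}{3503} - \frac{31203}{2 \cdot 223 \cdot 73} = \frac{38656}{3503} - \frac{31203}{32558} = \frac{1149257939}{114050674}$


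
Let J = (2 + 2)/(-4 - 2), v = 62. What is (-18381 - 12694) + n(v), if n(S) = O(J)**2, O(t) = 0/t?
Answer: -31075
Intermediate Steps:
J = -2/3 (J = 4/(-6) = 4*(-1/6) = -2/3 ≈ -0.66667)
O(t) = 0
n(S) = 0 (n(S) = 0**2 = 0)
(-18381 - 12694) + n(v) = (-18381 - 12694) + 0 = -31075 + 0 = -31075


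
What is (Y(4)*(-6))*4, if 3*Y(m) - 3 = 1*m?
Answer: -56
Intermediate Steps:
Y(m) = 1 + m/3 (Y(m) = 1 + (1*m)/3 = 1 + m/3)
(Y(4)*(-6))*4 = ((1 + (⅓)*4)*(-6))*4 = ((1 + 4/3)*(-6))*4 = ((7/3)*(-6))*4 = -14*4 = -56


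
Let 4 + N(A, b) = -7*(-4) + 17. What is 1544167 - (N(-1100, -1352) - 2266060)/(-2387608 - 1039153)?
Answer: 5291488987068/3426761 ≈ 1.5442e+6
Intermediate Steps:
N(A, b) = 41 (N(A, b) = -4 + (-7*(-4) + 17) = -4 + (28 + 17) = -4 + 45 = 41)
1544167 - (N(-1100, -1352) - 2266060)/(-2387608 - 1039153) = 1544167 - (41 - 2266060)/(-2387608 - 1039153) = 1544167 - (-2266019)/(-3426761) = 1544167 - (-2266019)*(-1)/3426761 = 1544167 - 1*2266019/3426761 = 1544167 - 2266019/3426761 = 5291488987068/3426761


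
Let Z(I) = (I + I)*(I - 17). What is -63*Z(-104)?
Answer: -1585584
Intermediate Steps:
Z(I) = 2*I*(-17 + I) (Z(I) = (2*I)*(-17 + I) = 2*I*(-17 + I))
-63*Z(-104) = -126*(-104)*(-17 - 104) = -126*(-104)*(-121) = -63*25168 = -1585584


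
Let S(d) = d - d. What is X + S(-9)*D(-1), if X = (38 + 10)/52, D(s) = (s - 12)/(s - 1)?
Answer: 12/13 ≈ 0.92308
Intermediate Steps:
D(s) = (-12 + s)/(-1 + s)
S(d) = 0
X = 12/13 (X = 48*(1/52) = 12/13 ≈ 0.92308)
X + S(-9)*D(-1) = 12/13 + 0*((-12 - 1)/(-1 - 1)) = 12/13 + 0*(-13/(-2)) = 12/13 + 0*(-½*(-13)) = 12/13 + 0*(13/2) = 12/13 + 0 = 12/13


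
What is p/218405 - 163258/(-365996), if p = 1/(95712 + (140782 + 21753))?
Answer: 4604074451284013/10321532989532930 ≈ 0.44606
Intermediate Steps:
p = 1/258247 (p = 1/(95712 + 162535) = 1/258247 ≈ 3.8723e-6)
p/218405 - 163258/(-365996) = (1/258247)/218405 - 163258/(-365996) = (1/258247)*(1/218405) - 163258*(-1/365996) = 1/56402436035 + 81629/182998 = 4604074451284013/10321532989532930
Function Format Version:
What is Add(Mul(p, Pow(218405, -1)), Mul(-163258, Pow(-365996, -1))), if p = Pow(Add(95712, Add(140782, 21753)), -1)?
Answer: Rational(4604074451284013, 10321532989532930) ≈ 0.44606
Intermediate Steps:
p = Rational(1, 258247) (p = Pow(Add(95712, 162535), -1) = Pow(258247, -1) = Rational(1, 258247) ≈ 3.8723e-6)
Add(Mul(p, Pow(218405, -1)), Mul(-163258, Pow(-365996, -1))) = Add(Mul(Rational(1, 258247), Pow(218405, -1)), Mul(-163258, Pow(-365996, -1))) = Add(Mul(Rational(1, 258247), Rational(1, 218405)), Mul(-163258, Rational(-1, 365996))) = Add(Rational(1, 56402436035), Rational(81629, 182998)) = Rational(4604074451284013, 10321532989532930)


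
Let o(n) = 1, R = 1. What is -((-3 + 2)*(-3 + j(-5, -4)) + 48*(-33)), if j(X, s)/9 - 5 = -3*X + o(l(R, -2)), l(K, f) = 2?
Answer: 1770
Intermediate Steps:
j(X, s) = 54 - 27*X (j(X, s) = 45 + 9*(-3*X + 1) = 45 + 9*(1 - 3*X) = 45 + (9 - 27*X) = 54 - 27*X)
-((-3 + 2)*(-3 + j(-5, -4)) + 48*(-33)) = -((-3 + 2)*(-3 + (54 - 27*(-5))) + 48*(-33)) = -(-(-3 + (54 + 135)) - 1584) = -(-(-3 + 189) - 1584) = -(-1*186 - 1584) = -(-186 - 1584) = -1*(-1770) = 1770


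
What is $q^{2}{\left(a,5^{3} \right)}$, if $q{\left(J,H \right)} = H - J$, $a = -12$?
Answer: $18769$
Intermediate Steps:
$q^{2}{\left(a,5^{3} \right)} = \left(5^{3} - -12\right)^{2} = \left(125 + 12\right)^{2} = 137^{2} = 18769$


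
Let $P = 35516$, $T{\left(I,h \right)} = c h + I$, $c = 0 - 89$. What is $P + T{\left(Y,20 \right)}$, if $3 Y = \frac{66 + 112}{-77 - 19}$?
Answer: $\frac{4857895}{144} \approx 33735.0$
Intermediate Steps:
$Y = - \frac{89}{144}$ ($Y = \frac{\left(66 + 112\right) \frac{1}{-77 - 19}}{3} = \frac{178 \frac{1}{-96}}{3} = \frac{178 \left(- \frac{1}{96}\right)}{3} = \frac{1}{3} \left(- \frac{89}{48}\right) = - \frac{89}{144} \approx -0.61806$)
$c = -89$
$T{\left(I,h \right)} = I - 89 h$ ($T{\left(I,h \right)} = - 89 h + I = I - 89 h$)
$P + T{\left(Y,20 \right)} = 35516 - \frac{256409}{144} = \frac{4857895}{144}$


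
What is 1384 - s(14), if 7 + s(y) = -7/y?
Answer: 2783/2 ≈ 1391.5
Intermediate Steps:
s(y) = -7 - 7/y
1384 - s(14) = 1384 - (-7 - 7/14) = 1384 - (-7 - 7*1/14) = 1384 - (-7 - 1/2) = 1384 - 1*(-15/2) = 1384 + 15/2 = 2783/2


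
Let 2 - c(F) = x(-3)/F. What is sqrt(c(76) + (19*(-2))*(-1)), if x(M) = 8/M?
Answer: sqrt(130074)/57 ≈ 6.3273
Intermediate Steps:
c(F) = 2 + 8/(3*F) (c(F) = 2 - 8/(-3)/F = 2 - 8*(-1/3)/F = 2 - (-8)/(3*F) = 2 + 8/(3*F))
sqrt(c(76) + (19*(-2))*(-1)) = sqrt((2 + (8/3)/76) + (19*(-2))*(-1)) = sqrt((2 + (8/3)*(1/76)) - 38*(-1)) = sqrt((2 + 2/57) + 38) = sqrt(116/57 + 38) = sqrt(2282/57) = sqrt(130074)/57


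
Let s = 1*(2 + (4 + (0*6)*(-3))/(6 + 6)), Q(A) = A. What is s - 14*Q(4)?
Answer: -161/3 ≈ -53.667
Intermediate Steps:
s = 7/3 (s = 1*(2 + (4 + 0*(-3))/12) = 1*(2 + (4 + 0)*(1/12)) = 1*(2 + 4*(1/12)) = 1*(2 + ⅓) = 1*(7/3) = 7/3 ≈ 2.3333)
s - 14*Q(4) = 7/3 - 14*4 = 7/3 - 56 = -161/3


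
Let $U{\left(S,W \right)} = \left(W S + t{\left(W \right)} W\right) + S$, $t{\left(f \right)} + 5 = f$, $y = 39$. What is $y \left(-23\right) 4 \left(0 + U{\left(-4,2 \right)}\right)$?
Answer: $64584$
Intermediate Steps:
$t{\left(f \right)} = -5 + f$
$U{\left(S,W \right)} = S + S W + W \left(-5 + W\right)$ ($U{\left(S,W \right)} = \left(W S + \left(-5 + W\right) W\right) + S = \left(S W + W \left(-5 + W\right)\right) + S = S + S W + W \left(-5 + W\right)$)
$y \left(-23\right) 4 \left(0 + U{\left(-4,2 \right)}\right) = 39 \left(-23\right) 4 \left(0 - \left(12 - 2 \left(-5 + 2\right)\right)\right) = - 897 \cdot 4 \left(0 - 18\right) = - 897 \cdot 4 \left(-18\right) = \left(-897\right) \left(-72\right) = 64584$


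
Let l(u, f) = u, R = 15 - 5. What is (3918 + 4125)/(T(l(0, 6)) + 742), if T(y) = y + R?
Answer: 8043/752 ≈ 10.695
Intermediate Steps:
R = 10
T(y) = 10 + y (T(y) = y + 10 = 10 + y)
(3918 + 4125)/(T(l(0, 6)) + 742) = (3918 + 4125)/((10 + 0) + 742) = 8043/(10 + 742) = 8043/752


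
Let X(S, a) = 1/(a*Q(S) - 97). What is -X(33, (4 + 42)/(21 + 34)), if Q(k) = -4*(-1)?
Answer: 55/5151 ≈ 0.010678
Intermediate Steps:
Q(k) = 4
X(S, a) = 1/(-97 + 4*a) (X(S, a) = 1/(a*4 - 97) = 1/(4*a - 97) = 1/(-97 + 4*a))
-X(33, (4 + 42)/(21 + 34)) = -1/(-97 + 4*((4 + 42)/(21 + 34))) = -1/(-97 + 4*(46/55)) = -1/(-97 + 184/55) = -1/(-5151/55) = -1*(-55/5151) = 55/5151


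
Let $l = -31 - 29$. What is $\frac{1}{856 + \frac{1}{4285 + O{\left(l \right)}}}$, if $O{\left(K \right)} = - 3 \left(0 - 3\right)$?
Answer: $\frac{4294}{3675665} \approx 0.0011682$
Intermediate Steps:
$l = -60$ ($l = -31 - 29 = -60$)
$O{\left(K \right)} = 9$ ($O{\left(K \right)} = \left(-3\right) \left(-3\right) = 9$)
$\frac{1}{856 + \frac{1}{4285 + O{\left(l \right)}}} = \frac{1}{856 + \frac{1}{4285 + 9}} = \frac{1}{856 + \frac{1}{4294}} = \frac{1}{\frac{3675665}{4294}} = \frac{4294}{3675665}$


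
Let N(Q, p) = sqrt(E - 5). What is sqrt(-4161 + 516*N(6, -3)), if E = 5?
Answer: I*sqrt(4161) ≈ 64.506*I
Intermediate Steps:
N(Q, p) = 0 (N(Q, p) = sqrt(5 - 5) = sqrt(0) = 0)
sqrt(-4161 + 516*N(6, -3)) = sqrt(-4161 + 516*0) = sqrt(-4161 + 0) = sqrt(-4161) = I*sqrt(4161)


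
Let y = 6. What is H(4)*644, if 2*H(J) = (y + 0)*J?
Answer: 7728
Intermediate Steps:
H(J) = 3*J (H(J) = ((6 + 0)*J)/2 = (6*J)/2 = 3*J)
H(4)*644 = (3*4)*644 = 12*644 = 7728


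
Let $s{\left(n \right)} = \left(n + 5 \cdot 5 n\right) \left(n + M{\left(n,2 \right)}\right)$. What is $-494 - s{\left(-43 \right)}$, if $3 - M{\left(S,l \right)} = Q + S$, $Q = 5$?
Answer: $-2730$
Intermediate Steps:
$M{\left(S,l \right)} = -2 - S$ ($M{\left(S,l \right)} = 3 - \left(5 + S\right) = -2 - S$)
$s{\left(n \right)} = - 52 n$ ($s{\left(n \right)} = \left(n + 5 \cdot 5 n\right) \left(n - \left(2 + n\right)\right) = \left(n + 25 n\right) \left(-2\right) = 26 n \left(-2\right) = - 52 n$)
$-494 - s{\left(-43 \right)} = -494 - \left(-52\right) \left(-43\right) = -494 - 2236 = -2730$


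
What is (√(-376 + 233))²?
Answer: -143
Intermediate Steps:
(√(-376 + 233))² = (√(-143))² = (I*√143)² = -143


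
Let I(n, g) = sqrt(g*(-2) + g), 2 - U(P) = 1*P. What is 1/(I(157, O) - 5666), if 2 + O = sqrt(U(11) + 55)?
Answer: -1/(5666 - sqrt(2 - sqrt(46))) ≈ -0.00017649 - 6.8119e-8*I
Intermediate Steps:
U(P) = 2 - P
O = -2 + sqrt(46) (O = -2 + sqrt((2 - 1*11) + 55) = -2 + sqrt((2 - 11) + 55) = -2 + sqrt(-9 + 55) = -2 + sqrt(46) ≈ 4.7823)
I(n, g) = sqrt(-g) (I(n, g) = sqrt(-2*g + g) = sqrt(-g))
1/(I(157, O) - 5666) = 1/(sqrt(-(-2 + sqrt(46))) - 5666) = 1/(sqrt(2 - sqrt(46)) - 5666) = 1/(-5666 + sqrt(2 - sqrt(46)))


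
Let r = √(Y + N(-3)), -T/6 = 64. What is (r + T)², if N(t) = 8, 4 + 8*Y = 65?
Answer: 1179773/8 - 960*√10 ≈ 1.4444e+5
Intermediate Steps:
Y = 61/8 (Y = -½ + (⅛)*65 = -½ + 65/8 = 61/8 ≈ 7.6250)
T = -384 (T = -6*64 = -384)
r = 5*√10/4 (r = √(61/8 + 8) = √(125/8) = 5*√10/4 ≈ 3.9528)
(r + T)² = (5*√10/4 - 384)² = (-384 + 5*√10/4)²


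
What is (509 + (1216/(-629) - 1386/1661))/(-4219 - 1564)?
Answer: -48081441/549263557 ≈ -0.087538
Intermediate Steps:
(509 + (1216/(-629) - 1386/1661))/(-4219 - 1564) = (509 + (1216*(-1/629) - 1386*1/1661))/(-5783) = (509 + (-1216/629 - 126/151))*(-1/5783) = (509 - 262870/94979)*(-1/5783) = (48081441/94979)*(-1/5783) = -48081441/549263557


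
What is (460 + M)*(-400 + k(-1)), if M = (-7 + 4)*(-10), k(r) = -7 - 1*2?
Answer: -200410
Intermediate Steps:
k(r) = -9 (k(r) = -7 - 2 = -9)
M = 30 (M = -3*(-10) = 30)
(460 + M)*(-400 + k(-1)) = (460 + 30)*(-400 - 9) = 490*(-409) = -200410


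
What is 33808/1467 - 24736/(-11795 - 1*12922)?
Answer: 290640016/12086613 ≈ 24.046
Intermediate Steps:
33808/1467 - 24736/(-11795 - 1*12922) = 33808*(1/1467) - 24736/(-11795 - 12922) = 33808/1467 - 24736/(-24717) = 33808/1467 - 24736*(-1/24717) = 33808/1467 + 24736/24717 = 290640016/12086613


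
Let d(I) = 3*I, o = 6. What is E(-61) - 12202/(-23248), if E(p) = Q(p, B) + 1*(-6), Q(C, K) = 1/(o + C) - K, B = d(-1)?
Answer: -1594029/639320 ≈ -2.4933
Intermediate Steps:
B = -3 (B = 3*(-1) = -3)
Q(C, K) = 1/(6 + C) - K
E(p) = -6 + (19 + 3*p)/(6 + p) (E(p) = (1 - 6*(-3) - 1*p*(-3))/(6 + p) + 1*(-6) = (1 + 18 + 3*p)/(6 + p) - 6 = (19 + 3*p)/(6 + p) - 6 = -6 + (19 + 3*p)/(6 + p))
E(-61) - 12202/(-23248) = (-17 - 3*(-61))/(6 - 61) - 12202/(-23248) = (-17 + 183)/(-55) - 12202*(-1/23248) = -1/55*166 + 6101/11624 = -166/55 + 6101/11624 = -1594029/639320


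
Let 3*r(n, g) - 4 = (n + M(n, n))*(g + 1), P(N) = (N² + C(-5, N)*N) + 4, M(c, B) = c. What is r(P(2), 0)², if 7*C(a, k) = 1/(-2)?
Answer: 2116/49 ≈ 43.184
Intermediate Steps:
C(a, k) = -1/14 (C(a, k) = (⅐)/(-2) = (⅐)*(-½) = -1/14)
P(N) = 4 + N² - N/14 (P(N) = (N² - N/14) + 4 = 4 + N² - N/14)
r(n, g) = 4/3 + 2*n*(1 + g)/3 (r(n, g) = 4/3 + ((n + n)*(g + 1))/3 = 4/3 + ((2*n)*(1 + g))/3 = 4/3 + (2*n*(1 + g))/3 = 4/3 + 2*n*(1 + g)/3)
r(P(2), 0)² = (4/3 + 2*(4 + 2² - 1/14*2)/3 + (⅔)*0*(4 + 2² - 1/14*2))² = (4/3 + 2*(4 + 4 - ⅐)/3 + (⅔)*0*(4 + 4 - ⅐))² = (4/3 + (⅔)*(55/7) + (⅔)*0*(55/7))² = (4/3 + 110/21 + 0)² = (46/7)² = 2116/49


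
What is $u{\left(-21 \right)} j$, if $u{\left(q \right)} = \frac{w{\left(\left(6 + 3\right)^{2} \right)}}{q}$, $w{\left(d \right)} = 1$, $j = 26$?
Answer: $- \frac{26}{21} \approx -1.2381$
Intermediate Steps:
$u{\left(q \right)} = \frac{1}{q}$ ($u{\left(q \right)} = 1 \frac{1}{q} = \frac{1}{q}$)
$u{\left(-21 \right)} j = \frac{1}{-21} \cdot 26 = \left(- \frac{1}{21}\right) 26 = - \frac{26}{21}$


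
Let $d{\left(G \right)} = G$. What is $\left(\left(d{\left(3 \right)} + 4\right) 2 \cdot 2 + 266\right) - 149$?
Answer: $145$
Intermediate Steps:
$\left(\left(d{\left(3 \right)} + 4\right) 2 \cdot 2 + 266\right) - 149 = \left(\left(3 + 4\right) 2 \cdot 2 + 266\right) - 149 = \left(7 \cdot 4 + 266\right) - 149 = \left(28 + 266\right) - 149 = 294 - 149 = 145$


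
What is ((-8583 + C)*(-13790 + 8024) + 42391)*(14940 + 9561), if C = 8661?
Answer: -9980653857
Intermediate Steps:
((-8583 + C)*(-13790 + 8024) + 42391)*(14940 + 9561) = ((-8583 + 8661)*(-13790 + 8024) + 42391)*(14940 + 9561) = (78*(-5766) + 42391)*24501 = (-449748 + 42391)*24501 = -407357*24501 = -9980653857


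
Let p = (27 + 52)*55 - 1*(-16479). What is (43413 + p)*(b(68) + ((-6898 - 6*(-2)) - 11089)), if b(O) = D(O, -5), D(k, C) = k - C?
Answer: -1149970774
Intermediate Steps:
p = 20824 (p = 79*55 + 16479 = 4345 + 16479 = 20824)
b(O) = 5 + O (b(O) = O - 1*(-5) = O + 5 = 5 + O)
(43413 + p)*(b(68) + ((-6898 - 6*(-2)) - 11089)) = (43413 + 20824)*((5 + 68) + ((-6898 - 6*(-2)) - 11089)) = 64237*(73 + ((-6898 + 12) - 11089)) = 64237*(73 + (-6886 - 11089)) = 64237*(73 - 17975) = 64237*(-17902) = -1149970774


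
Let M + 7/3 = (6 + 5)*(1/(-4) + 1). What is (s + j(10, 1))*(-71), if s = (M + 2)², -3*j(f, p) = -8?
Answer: -668039/144 ≈ -4639.2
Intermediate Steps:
M = 71/12 (M = -7/3 + (6 + 5)*(1/(-4) + 1) = -7/3 + 11*(-¼ + 1) = -7/3 + 11*(¾) = -7/3 + 33/4 = 71/12 ≈ 5.9167)
j(f, p) = 8/3 (j(f, p) = -⅓*(-8) = 8/3)
s = 9025/144 (s = (71/12 + 2)² = (95/12)² = 9025/144 ≈ 62.674)
(s + j(10, 1))*(-71) = (9025/144 + 8/3)*(-71) = (9409/144)*(-71) = -668039/144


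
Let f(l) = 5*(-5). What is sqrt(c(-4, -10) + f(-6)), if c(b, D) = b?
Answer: I*sqrt(29) ≈ 5.3852*I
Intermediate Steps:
f(l) = -25
sqrt(c(-4, -10) + f(-6)) = sqrt(-4 - 25) = sqrt(-29) = I*sqrt(29)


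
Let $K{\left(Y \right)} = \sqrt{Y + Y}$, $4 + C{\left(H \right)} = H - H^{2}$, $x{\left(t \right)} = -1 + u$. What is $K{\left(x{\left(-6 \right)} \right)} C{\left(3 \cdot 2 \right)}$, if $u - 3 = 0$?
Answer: $-68$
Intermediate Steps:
$u = 3$ ($u = 3 + 0 = 3$)
$x{\left(t \right)} = 2$ ($x{\left(t \right)} = -1 + 3 = 2$)
$C{\left(H \right)} = -4 + H - H^{2}$ ($C{\left(H \right)} = -4 - \left(H^{2} - H\right) = -4 + H - H^{2}$)
$K{\left(Y \right)} = \sqrt{2} \sqrt{Y}$ ($K{\left(Y \right)} = \sqrt{2 Y} = \sqrt{2} \sqrt{Y}$)
$K{\left(x{\left(-6 \right)} \right)} C{\left(3 \cdot 2 \right)} = \sqrt{2} \sqrt{2} \left(-4 + 3 \cdot 2 - \left(3 \cdot 2\right)^{2}\right) = 2 \left(-4 + 6 - 6^{2}\right) = 2 \left(-4 + 6 - 36\right) = 2 \left(-34\right) = -68$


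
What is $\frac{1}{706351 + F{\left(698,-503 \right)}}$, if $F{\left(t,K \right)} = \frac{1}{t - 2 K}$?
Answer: $\frac{1704}{1203622105} \approx 1.4157 \cdot 10^{-6}$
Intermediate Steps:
$\frac{1}{706351 + F{\left(698,-503 \right)}} = \frac{1}{706351 + \frac{1}{698 - -1006}} = \frac{1}{706351 + \frac{1}{698 + 1006}} = \frac{1}{706351 + \frac{1}{1704}} = \frac{1}{\frac{1203622105}{1704}} = \frac{1704}{1203622105}$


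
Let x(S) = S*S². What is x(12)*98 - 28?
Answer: 169316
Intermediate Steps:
x(S) = S³
x(12)*98 - 28 = 12³*98 - 28 = 1728*98 - 28 = 169344 - 28 = 169316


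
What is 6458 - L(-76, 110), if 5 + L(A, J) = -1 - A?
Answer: 6388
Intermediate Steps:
L(A, J) = -6 - A (L(A, J) = -5 + (-1 - A) = -6 - A)
6458 - L(-76, 110) = 6458 - (-6 - 1*(-76)) = 6458 - (-6 + 76) = 6458 - 1*70 = 6458 - 70 = 6388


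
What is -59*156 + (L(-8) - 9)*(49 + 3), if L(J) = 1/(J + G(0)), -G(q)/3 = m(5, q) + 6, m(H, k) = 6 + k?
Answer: -106405/11 ≈ -9673.2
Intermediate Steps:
G(q) = -36 - 3*q (G(q) = -3*((6 + q) + 6) = -3*(12 + q) = -36 - 3*q)
L(J) = 1/(-36 + J) (L(J) = 1/(J + (-36 - 3*0)) = 1/(J + (-36 + 0)) = 1/(J - 36) = 1/(-36 + J))
-59*156 + (L(-8) - 9)*(49 + 3) = -59*156 + (1/(-36 - 8) - 9)*(49 + 3) = -9204 + (1/(-44) - 9)*52 = -9204 + (-1/44 - 9)*52 = -9204 - 397/44*52 = -9204 - 5161/11 = -106405/11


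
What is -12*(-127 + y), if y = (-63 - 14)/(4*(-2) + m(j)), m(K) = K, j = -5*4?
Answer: 1491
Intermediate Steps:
j = -20
y = 11/4 (y = (-63 - 14)/(4*(-2) - 20) = -77/(-8 - 20) = -77/(-28) = -77*(-1/28) = 11/4 ≈ 2.7500)
-12*(-127 + y) = -12*(-127 + 11/4) = -12*(-497/4) = 1491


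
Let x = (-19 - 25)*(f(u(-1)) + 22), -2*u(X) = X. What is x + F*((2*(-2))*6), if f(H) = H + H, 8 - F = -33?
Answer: -1996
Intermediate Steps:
F = 41 (F = 8 - 1*(-33) = 8 + 33 = 41)
u(X) = -X/2
f(H) = 2*H
x = -1012 (x = (-19 - 25)*(2*(-½*(-1)) + 22) = -44*(2*(½) + 22) = -44*(1 + 22) = -44*23 = -1012)
x + F*((2*(-2))*6) = -1012 + 41*((2*(-2))*6) = -1012 + 41*(-4*6) = -1012 + 41*(-24) = -1012 - 984 = -1996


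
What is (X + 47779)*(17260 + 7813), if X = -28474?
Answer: 484034265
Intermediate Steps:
(X + 47779)*(17260 + 7813) = (-28474 + 47779)*(17260 + 7813) = 19305*25073 = 484034265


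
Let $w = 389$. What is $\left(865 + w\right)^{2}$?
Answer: $1572516$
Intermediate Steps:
$\left(865 + w\right)^{2} = \left(865 + 389\right)^{2} = 1254^{2} = 1572516$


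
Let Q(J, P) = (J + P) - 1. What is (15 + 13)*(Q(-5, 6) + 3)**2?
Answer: 252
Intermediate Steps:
Q(J, P) = -1 + J + P
(15 + 13)*(Q(-5, 6) + 3)**2 = (15 + 13)*((-1 - 5 + 6) + 3)**2 = 28*(0 + 3)**2 = 28*3**2 = 28*9 = 252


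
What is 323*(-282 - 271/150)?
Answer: -13750433/150 ≈ -91670.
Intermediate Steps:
323*(-282 - 271/150) = 323*(-42571/150) = -13750433/150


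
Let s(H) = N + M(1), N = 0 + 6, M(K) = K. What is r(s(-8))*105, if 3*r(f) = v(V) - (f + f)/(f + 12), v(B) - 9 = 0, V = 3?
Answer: 5495/19 ≈ 289.21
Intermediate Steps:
v(B) = 9 (v(B) = 9 + 0 = 9)
N = 6
s(H) = 7 (s(H) = 6 + 1 = 7)
r(f) = 3 - 2*f/(3*(12 + f)) (r(f) = (9 - (f + f)/(f + 12))/3 = (9 - 2*f/(12 + f))/3 = 3 - 2*f/(3*(12 + f)))
r(s(-8))*105 = ((108 + 7*7)/(3*(12 + 7)))*105 = ((1/3)*(108 + 49)/19)*105 = ((1/3)*(1/19)*157)*105 = (157/57)*105 = 5495/19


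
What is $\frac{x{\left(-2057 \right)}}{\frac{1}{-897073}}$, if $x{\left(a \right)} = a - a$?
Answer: $0$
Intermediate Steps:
$x{\left(a \right)} = 0$
$\frac{x{\left(-2057 \right)}}{\frac{1}{-897073}} = \frac{0}{\frac{1}{-897073}} = \frac{0}{- \frac{1}{897073}} = 0 \left(-897073\right) = 0$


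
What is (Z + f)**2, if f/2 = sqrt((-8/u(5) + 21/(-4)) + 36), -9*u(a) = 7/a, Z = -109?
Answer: (763 - sqrt(16107))**2/49 ≈ 8257.3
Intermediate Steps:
u(a) = -7/(9*a)
f = sqrt(16107)/7 (f = 2*sqrt((-8/((-7/9/5)) + 21/(-4)) + 36) = 2*sqrt((-8/((-7/9*1/5)) + 21*(-1/4)) + 36) = 2*sqrt((-8/(-7/45) - 21/4) + 36) = 2*sqrt((-8*(-45/7) - 21/4) + 36) = 2*sqrt((360/7 - 21/4) + 36) = 2*sqrt(1293/28 + 36) = 2*sqrt(2301/28) = 2*(sqrt(16107)/14) = sqrt(16107)/7 ≈ 18.130)
(Z + f)**2 = (-109 + sqrt(16107)/7)**2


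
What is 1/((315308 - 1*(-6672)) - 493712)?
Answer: -1/171732 ≈ -5.8230e-6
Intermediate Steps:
1/((315308 - 1*(-6672)) - 493712) = 1/((315308 + 6672) - 493712) = 1/(321980 - 493712) = 1/(-171732) = -1/171732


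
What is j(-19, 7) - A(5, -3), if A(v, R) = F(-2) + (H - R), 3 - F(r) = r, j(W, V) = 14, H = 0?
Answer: 6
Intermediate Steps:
F(r) = 3 - r
A(v, R) = 5 - R (A(v, R) = (3 - 1*(-2)) + (0 - R) = (3 + 2) - R = 5 - R)
j(-19, 7) - A(5, -3) = 14 - (5 - 1*(-3)) = 14 - (5 + 3) = 14 - 1*8 = 14 - 8 = 6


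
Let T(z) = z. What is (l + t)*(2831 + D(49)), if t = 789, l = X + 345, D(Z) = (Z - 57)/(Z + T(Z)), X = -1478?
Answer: -47717960/49 ≈ -9.7384e+5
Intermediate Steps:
D(Z) = (-57 + Z)/(2*Z) (D(Z) = (Z - 57)/(Z + Z) = (-57 + Z)/((2*Z)) = (-57 + Z)*(1/(2*Z)) = (-57 + Z)/(2*Z))
l = -1133 (l = -1478 + 345 = -1133)
(l + t)*(2831 + D(49)) = (-1133 + 789)*(2831 + (½)*(-57 + 49)/49) = -344*(2831 + (½)*(1/49)*(-8)) = -344*(2831 - 4/49) = -344*138715/49 = -47717960/49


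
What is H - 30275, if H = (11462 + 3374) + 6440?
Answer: -8999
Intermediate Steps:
H = 21276 (H = 14836 + 6440 = 21276)
H - 30275 = 21276 - 30275 = -8999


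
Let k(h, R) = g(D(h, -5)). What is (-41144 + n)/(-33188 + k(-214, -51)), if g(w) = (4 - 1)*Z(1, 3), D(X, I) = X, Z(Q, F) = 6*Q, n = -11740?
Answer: 26442/16585 ≈ 1.5943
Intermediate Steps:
g(w) = 18 (g(w) = (4 - 1)*(6*1) = 3*6 = 18)
k(h, R) = 18
(-41144 + n)/(-33188 + k(-214, -51)) = (-41144 - 11740)/(-33188 + 18) = -52884/(-33170) = -52884*(-1/33170) = 26442/16585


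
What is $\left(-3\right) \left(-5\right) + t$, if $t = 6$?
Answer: $21$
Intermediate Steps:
$\left(-3\right) \left(-5\right) + t = \left(-3\right) \left(-5\right) + 6 = 15 + 6 = 21$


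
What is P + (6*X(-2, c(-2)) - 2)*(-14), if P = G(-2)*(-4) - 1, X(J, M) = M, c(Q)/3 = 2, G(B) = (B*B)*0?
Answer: -477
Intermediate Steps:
G(B) = 0 (G(B) = B²*0 = 0)
c(Q) = 6 (c(Q) = 3*2 = 6)
P = -1 (P = 0*(-4) - 1 = 0 - 1 = -1)
P + (6*X(-2, c(-2)) - 2)*(-14) = -1 + (6*6 - 2)*(-14) = -1 + (36 - 2)*(-14) = -1 + 34*(-14) = -1 - 476 = -477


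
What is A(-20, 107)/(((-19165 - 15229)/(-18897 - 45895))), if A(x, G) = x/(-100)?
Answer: 32396/85985 ≈ 0.37676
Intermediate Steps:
A(x, G) = -x/100 (A(x, G) = x*(-1/100) = -x/100)
A(-20, 107)/(((-19165 - 15229)/(-18897 - 45895))) = (-1/100*(-20))/(((-19165 - 15229)/(-18897 - 45895))) = 1/(5*((-34394/(-64792)))) = 1/(5*((-34394*(-1/64792)))) = 1/(5*(17197/32396)) = (⅕)*(32396/17197) = 32396/85985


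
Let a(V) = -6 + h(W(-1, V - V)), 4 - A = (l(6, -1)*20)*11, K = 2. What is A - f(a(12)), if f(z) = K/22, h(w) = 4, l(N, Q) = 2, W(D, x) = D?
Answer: -4797/11 ≈ -436.09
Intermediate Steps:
A = -436 (A = 4 - 2*20*11 = 4 - 40*11 = 4 - 1*440 = 4 - 440 = -436)
a(V) = -2 (a(V) = -6 + 4 = -2)
f(z) = 1/11 (f(z) = 2/22 = 2*(1/22) = 1/11)
A - f(a(12)) = -436 - 1*1/11 = -436 - 1/11 = -4797/11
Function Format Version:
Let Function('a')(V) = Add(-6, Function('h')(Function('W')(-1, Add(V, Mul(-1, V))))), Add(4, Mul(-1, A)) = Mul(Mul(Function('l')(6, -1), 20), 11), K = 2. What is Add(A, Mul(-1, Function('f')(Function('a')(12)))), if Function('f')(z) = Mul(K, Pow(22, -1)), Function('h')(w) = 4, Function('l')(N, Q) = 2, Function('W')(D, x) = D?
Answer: Rational(-4797, 11) ≈ -436.09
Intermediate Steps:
A = -436 (A = Add(4, Mul(-1, Mul(Mul(2, 20), 11))) = Add(4, Mul(-1, Mul(40, 11))) = Add(4, Mul(-1, 440)) = Add(4, -440) = -436)
Function('a')(V) = -2 (Function('a')(V) = Add(-6, 4) = -2)
Function('f')(z) = Rational(1, 11) (Function('f')(z) = Mul(2, Pow(22, -1)) = Mul(2, Rational(1, 22)) = Rational(1, 11))
Add(A, Mul(-1, Function('f')(Function('a')(12)))) = Add(-436, Mul(-1, Rational(1, 11))) = Add(-436, Rational(-1, 11)) = Rational(-4797, 11)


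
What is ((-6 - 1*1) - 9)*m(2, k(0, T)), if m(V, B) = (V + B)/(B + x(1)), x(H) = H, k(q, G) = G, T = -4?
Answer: -32/3 ≈ -10.667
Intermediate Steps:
m(V, B) = (B + V)/(1 + B) (m(V, B) = (V + B)/(B + 1) = (B + V)/(1 + B))
((-6 - 1*1) - 9)*m(2, k(0, T)) = ((-6 - 1*1) - 9)*((-4 + 2)/(1 - 4)) = ((-6 - 1) - 9)*(-2/(-3)) = (-7 - 9)*(-⅓*(-2)) = -16*⅔ = -32/3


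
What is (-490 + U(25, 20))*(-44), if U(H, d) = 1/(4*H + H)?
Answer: 2694956/125 ≈ 21560.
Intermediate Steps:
U(H, d) = 1/(5*H)
(-490 + U(25, 20))*(-44) = (-490 + (⅕)/25)*(-44) = (-490 + (⅕)*(1/25))*(-44) = (-490 + 1/125)*(-44) = -61249/125*(-44) = 2694956/125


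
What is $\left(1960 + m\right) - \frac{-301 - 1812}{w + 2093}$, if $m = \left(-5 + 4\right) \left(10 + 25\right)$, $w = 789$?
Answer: $\frac{5549963}{2882} \approx 1925.7$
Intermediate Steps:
$m = -35$ ($m = \left(-1\right) 35 = -35$)
$\left(1960 + m\right) - \frac{-301 - 1812}{w + 2093} = \left(1960 - 35\right) - \frac{-301 - 1812}{789 + 2093} = 1925 - - \frac{2113}{2882} = 1925 + \frac{2113}{2882} = \frac{5549963}{2882}$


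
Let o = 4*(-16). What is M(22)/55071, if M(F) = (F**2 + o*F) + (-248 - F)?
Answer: -398/18357 ≈ -0.021681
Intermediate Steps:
o = -64
M(F) = -248 + F**2 - 65*F (M(F) = (F**2 - 64*F) + (-248 - F) = -248 + F**2 - 65*F)
M(22)/55071 = (-248 + 22**2 - 65*22)/55071 = (-248 + 484 - 1430)*(1/55071) = -1194*1/55071 = -398/18357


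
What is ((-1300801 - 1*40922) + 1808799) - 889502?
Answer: -422426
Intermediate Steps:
((-1300801 - 1*40922) + 1808799) - 889502 = ((-1300801 - 40922) + 1808799) - 889502 = (-1341723 + 1808799) - 889502 = 467076 - 889502 = -422426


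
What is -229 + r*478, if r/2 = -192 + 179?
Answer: -12657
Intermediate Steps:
r = -26 (r = 2*(-192 + 179) = 2*(-13) = -26)
-229 + r*478 = -229 - 26*478 = -229 - 12428 = -12657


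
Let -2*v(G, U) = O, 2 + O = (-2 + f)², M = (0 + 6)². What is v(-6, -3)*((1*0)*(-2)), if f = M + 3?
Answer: 0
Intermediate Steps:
M = 36 (M = 6² = 36)
f = 39 (f = 36 + 3 = 39)
O = 1367 (O = -2 + (-2 + 39)² = -2 + 37² = -2 + 1369 = 1367)
v(G, U) = -1367/2 (v(G, U) = -½*1367 = -1367/2)
v(-6, -3)*((1*0)*(-2)) = -1367*1*0*(-2)/2 = -0*(-2) = -1367/2*0 = 0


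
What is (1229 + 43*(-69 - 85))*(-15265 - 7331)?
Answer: 121860228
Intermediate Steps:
(1229 + 43*(-69 - 85))*(-15265 - 7331) = (1229 + 43*(-154))*(-22596) = (1229 - 6622)*(-22596) = -5393*(-22596) = 121860228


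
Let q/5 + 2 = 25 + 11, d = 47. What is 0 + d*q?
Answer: 7990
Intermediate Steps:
q = 170 (q = -10 + 5*(25 + 11) = -10 + 5*36 = -10 + 180 = 170)
0 + d*q = 0 + 47*170 = 0 + 7990 = 7990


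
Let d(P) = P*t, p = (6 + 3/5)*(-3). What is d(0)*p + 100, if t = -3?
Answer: 100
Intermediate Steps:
p = -99/5 (p = (6 + 3*(⅕))*(-3) = (6 + ⅗)*(-3) = (33/5)*(-3) = -99/5 ≈ -19.800)
d(P) = -3*P (d(P) = P*(-3) = -3*P)
d(0)*p + 100 = -3*0*(-99/5) + 100 = 0*(-99/5) + 100 = 0 + 100 = 100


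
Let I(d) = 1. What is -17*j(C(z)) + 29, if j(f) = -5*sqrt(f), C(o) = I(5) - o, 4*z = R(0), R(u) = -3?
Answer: 29 + 85*sqrt(7)/2 ≈ 141.44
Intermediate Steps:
z = -3/4 (z = (1/4)*(-3) = -3/4 ≈ -0.75000)
C(o) = 1 - o
-17*j(C(z)) + 29 = -(-85)*sqrt(1 - 1*(-3/4)) + 29 = -(-85)*sqrt(1 + 3/4) + 29 = -(-85)*sqrt(7/4) + 29 = -(-85)*sqrt(7)/2 + 29 = 85*sqrt(7)/2 + 29 = 29 + 85*sqrt(7)/2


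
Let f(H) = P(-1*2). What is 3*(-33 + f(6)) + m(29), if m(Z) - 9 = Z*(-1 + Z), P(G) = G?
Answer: 716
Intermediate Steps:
f(H) = -2 (f(H) = -1*2 = -2)
m(Z) = 9 + Z*(-1 + Z)
3*(-33 + f(6)) + m(29) = 3*(-33 - 2) + (9 + 29**2 - 1*29) = 3*(-35) + (9 + 841 - 29) = -105 + 821 = 716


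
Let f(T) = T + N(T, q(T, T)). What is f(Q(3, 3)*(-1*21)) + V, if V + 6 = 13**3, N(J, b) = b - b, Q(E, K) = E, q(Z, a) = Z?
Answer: 2128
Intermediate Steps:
N(J, b) = 0
f(T) = T (f(T) = T + 0 = T)
V = 2191 (V = -6 + 13**3 = -6 + 2197 = 2191)
f(Q(3, 3)*(-1*21)) + V = 3*(-1*21) + 2191 = 3*(-21) + 2191 = -63 + 2191 = 2128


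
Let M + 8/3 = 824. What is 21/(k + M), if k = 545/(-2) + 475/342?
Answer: 189/4952 ≈ 0.038166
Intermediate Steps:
M = 2464/3 (M = -8/3 + 824 = 2464/3 ≈ 821.33)
k = -2440/9 (k = 545*(-½) + 475*(1/342) = -545/2 + 25/18 = -2440/9 ≈ -271.11)
21/(k + M) = 21/(-2440/9 + 2464/3) = 21/(4952/9) = (9/4952)*21 = 189/4952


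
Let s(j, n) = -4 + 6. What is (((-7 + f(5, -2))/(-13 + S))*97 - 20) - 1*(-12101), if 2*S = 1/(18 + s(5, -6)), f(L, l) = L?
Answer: 6277799/519 ≈ 12096.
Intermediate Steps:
s(j, n) = 2
S = 1/40 (S = 1/(2*(18 + 2)) = (½)/20 = (½)*(1/20) = 1/40 ≈ 0.025000)
(((-7 + f(5, -2))/(-13 + S))*97 - 20) - 1*(-12101) = (((-7 + 5)/(-13 + 1/40))*97 - 20) - 1*(-12101) = (-2/(-519/40)*97 - 20) + 12101 = (-2*(-40/519)*97 - 20) + 12101 = ((80/519)*97 - 20) + 12101 = (7760/519 - 20) + 12101 = -2620/519 + 12101 = 6277799/519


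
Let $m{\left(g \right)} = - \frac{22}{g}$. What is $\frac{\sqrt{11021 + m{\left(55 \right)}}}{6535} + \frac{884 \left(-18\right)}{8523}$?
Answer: $- \frac{1768}{947} + \frac{\sqrt{275515}}{32675} \approx -1.8509$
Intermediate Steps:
$\frac{\sqrt{11021 + m{\left(55 \right)}}}{6535} + \frac{884 \left(-18\right)}{8523} = \frac{\sqrt{11021 - \frac{22}{55}}}{6535} + \frac{884 \left(-18\right)}{8523} = \sqrt{11021 - \frac{2}{5}} \cdot \frac{1}{6535} - \frac{1768}{947} = \sqrt{\frac{55103}{5}} \cdot \frac{1}{6535} - \frac{1768}{947} = \frac{\sqrt{275515}}{5} \cdot \frac{1}{6535} - \frac{1768}{947} = \frac{\sqrt{275515}}{32675} - \frac{1768}{947} = - \frac{1768}{947} + \frac{\sqrt{275515}}{32675}$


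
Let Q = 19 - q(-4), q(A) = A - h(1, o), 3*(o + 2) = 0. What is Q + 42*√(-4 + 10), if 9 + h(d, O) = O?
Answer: 12 + 42*√6 ≈ 114.88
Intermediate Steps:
o = -2 (o = -2 + (⅓)*0 = -2 + 0 = -2)
h(d, O) = -9 + O
q(A) = 11 + A (q(A) = A - (-9 - 2) = A - 1*(-11) = A + 11 = 11 + A)
Q = 12 (Q = 19 - (11 - 4) = 19 - 1*7 = 19 - 7 = 12)
Q + 42*√(-4 + 10) = 12 + 42*√(-4 + 10) = 12 + 42*√6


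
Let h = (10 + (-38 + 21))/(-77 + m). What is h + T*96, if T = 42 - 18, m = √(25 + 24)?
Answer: 23041/10 ≈ 2304.1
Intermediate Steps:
m = 7 (m = √49 = 7)
h = ⅒ (h = (10 + (-38 + 21))/(-77 + 7) = (10 - 17)/(-70) = -7*(-1/70) = ⅒ ≈ 0.10000)
T = 24
h + T*96 = ⅒ + 24*96 = ⅒ + 2304 = 23041/10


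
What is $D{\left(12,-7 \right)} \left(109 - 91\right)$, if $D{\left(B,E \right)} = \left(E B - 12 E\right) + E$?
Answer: $-126$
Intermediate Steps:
$D{\left(B,E \right)} = - 11 E + B E$ ($D{\left(B,E \right)} = \left(B E - 12 E\right) + E = \left(- 12 E + B E\right) + E = - 11 E + B E$)
$D{\left(12,-7 \right)} \left(109 - 91\right) = - 7 \left(-11 + 12\right) \left(109 - 91\right) = \left(-7\right) 1 \cdot 18 = \left(-7\right) 18 = -126$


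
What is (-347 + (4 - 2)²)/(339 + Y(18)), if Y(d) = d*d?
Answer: -343/663 ≈ -0.51735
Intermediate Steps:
Y(d) = d²
(-347 + (4 - 2)²)/(339 + Y(18)) = (-347 + (4 - 2)²)/(339 + 18²) = (-347 + 2²)/(339 + 324) = (-347 + 4)/663 = -343*1/663 = -343/663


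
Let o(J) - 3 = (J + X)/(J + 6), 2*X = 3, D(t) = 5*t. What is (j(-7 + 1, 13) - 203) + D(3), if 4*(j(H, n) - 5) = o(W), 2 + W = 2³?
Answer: -5827/32 ≈ -182.09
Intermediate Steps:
X = 3/2 (X = (½)*3 = 3/2 ≈ 1.5000)
W = 6 (W = -2 + 2³ = -2 + 8 = 6)
o(J) = 3 + (3/2 + J)/(6 + J) (o(J) = 3 + (J + 3/2)/(J + 6) = 3 + (3/2 + J)/(6 + J))
j(H, n) = 189/32 (j(H, n) = 5 + ((39 + 8*6)/(2*(6 + 6)))/4 = 5 + ((½)*(39 + 48)/12)/4 = 5 + ((½)*(1/12)*87)/4 = 5 + (¼)*(29/8) = 5 + 29/32 = 189/32)
(j(-7 + 1, 13) - 203) + D(3) = (189/32 - 203) + 5*3 = -6307/32 + 15 = -5827/32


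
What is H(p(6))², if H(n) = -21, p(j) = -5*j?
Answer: 441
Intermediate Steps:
H(p(6))² = (-21)² = 441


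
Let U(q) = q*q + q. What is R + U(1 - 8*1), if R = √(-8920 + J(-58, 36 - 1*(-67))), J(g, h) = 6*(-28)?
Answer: 42 + 8*I*√142 ≈ 42.0 + 95.331*I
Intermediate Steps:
J(g, h) = -168
U(q) = q + q² (U(q) = q² + q = q + q²)
R = 8*I*√142 (R = √(-8920 - 168) = √(-9088) = 8*I*√142 ≈ 95.331*I)
R + U(1 - 8*1) = 8*I*√142 + (1 - 8*1)*(1 + (1 - 8*1)) = 8*I*√142 + (1 - 8)*(1 + (1 - 8)) = 8*I*√142 - 7*(1 - 7) = 8*I*√142 - 7*(-6) = 8*I*√142 + 42 = 42 + 8*I*√142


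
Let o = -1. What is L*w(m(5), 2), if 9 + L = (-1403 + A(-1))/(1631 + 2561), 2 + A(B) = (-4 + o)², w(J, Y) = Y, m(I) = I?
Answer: -9777/524 ≈ -18.658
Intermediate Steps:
A(B) = 23 (A(B) = -2 + (-4 - 1)² = -2 + (-5)² = -2 + 25 = 23)
L = -9777/1048 (L = -9 + (-1403 + 23)/(1631 + 2561) = -9 - 1380/4192 = -9 - 1380*1/4192 = -9 - 345/1048 = -9777/1048 ≈ -9.3292)
L*w(m(5), 2) = -9777/1048*2 = -9777/524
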